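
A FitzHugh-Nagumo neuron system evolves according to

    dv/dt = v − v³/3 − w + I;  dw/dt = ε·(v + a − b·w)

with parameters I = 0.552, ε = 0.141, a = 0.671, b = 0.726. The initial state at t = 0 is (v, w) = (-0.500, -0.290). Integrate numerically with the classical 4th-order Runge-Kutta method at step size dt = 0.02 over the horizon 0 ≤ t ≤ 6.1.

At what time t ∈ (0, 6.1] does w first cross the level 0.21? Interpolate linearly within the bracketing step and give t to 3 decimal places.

t=0.000: state=(-0.500, -0.290)
step 1 (dt=0.02): k1=(0.384, 0.054), k2=(0.386, 0.054), k3=(0.386, 0.054), k4=(0.388, 0.055); state += dt/6·(k1+2k2+2k3+k4)
t=0.020: state=(-0.492, -0.289)
t=0.040: state=(-0.484, -0.288)
t=0.060: state=(-0.477, -0.287)
continuing one RK4 step at a time; state shown every 10 steps (Δt=0.2):
t=0.200: state=(-0.418, -0.278)
t=0.400: state=(-0.325, -0.264)
t=0.600: state=(-0.216, -0.248)
t=0.800: state=(-0.088, -0.228)
t=1.000: state=(0.063, -0.205)
t=1.200: state=(0.241, -0.178)
t=1.400: state=(0.450, -0.146)
t=1.600: state=(0.686, -0.109)
t=1.800: state=(0.940, -0.065)
t=2.000: state=(1.190, -0.015)
t=2.200: state=(1.410, 0.040)
t=2.400: state=(1.581, 0.100)
t=2.600: state=(1.697, 0.162)
t=2.740: state=(1.750, 0.207)
next step: t=2.760: state=(1.756, 0.213) — w has crossed 0.21
linear interpolation between t=2.740 (0.20709) and t=2.760 (0.21350) → t≈2.749

t = 2.749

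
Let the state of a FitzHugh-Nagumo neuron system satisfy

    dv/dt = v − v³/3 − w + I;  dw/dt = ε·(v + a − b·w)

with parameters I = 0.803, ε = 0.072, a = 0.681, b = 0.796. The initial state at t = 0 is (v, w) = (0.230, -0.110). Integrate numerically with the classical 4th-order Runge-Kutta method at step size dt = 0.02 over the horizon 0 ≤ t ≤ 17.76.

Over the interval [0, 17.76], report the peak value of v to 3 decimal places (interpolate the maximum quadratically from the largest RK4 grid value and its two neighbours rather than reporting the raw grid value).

max v = 1.976

t=0.000: state=(0.230, -0.110)
step 1 (dt=0.02): k1=(1.139, 0.072), k2=(1.149, 0.073), k3=(1.149, 0.073), k4=(1.159, 0.073); state += dt/6·(k1+2k2+2k3+k4)
t=0.020: state=(0.253, -0.109)
t=0.040: state=(0.276, -0.107)
t=0.060: state=(0.300, -0.106)
continuing one RK4 step at a time; state shown every 50 steps (Δt=1):
t=1.000: state=(1.596, 0.008)
t=2.000: state=(1.975, 0.186)
t=3.000: state=(1.941, 0.361)
t=4.000: state=(1.882, 0.522)
t=5.000: state=(1.822, 0.671)
t=6.000: state=(1.760, 0.806)
t=7.000: state=(1.699, 0.930)
t=8.000: state=(1.636, 1.042)
t=9.000: state=(1.572, 1.144)
t=10.000: state=(1.507, 1.236)
t=11.000: state=(1.439, 1.318)
t=12.000: state=(1.368, 1.390)
t=13.000: state=(1.293, 1.454)
t=14.000: state=(1.211, 1.508)
t=15.000: state=(1.120, 1.553)
t=16.000: state=(1.012, 1.589)
t=17.000: state=(0.874, 1.614)
t=17.760: state=(0.732, 1.625)
largest grid value and its neighbours: v(2.100)=1.97619, v(2.120)=1.97620, v(2.140)=1.97614
parabola through these three points peaks at t≈2.112 with v≈1.97620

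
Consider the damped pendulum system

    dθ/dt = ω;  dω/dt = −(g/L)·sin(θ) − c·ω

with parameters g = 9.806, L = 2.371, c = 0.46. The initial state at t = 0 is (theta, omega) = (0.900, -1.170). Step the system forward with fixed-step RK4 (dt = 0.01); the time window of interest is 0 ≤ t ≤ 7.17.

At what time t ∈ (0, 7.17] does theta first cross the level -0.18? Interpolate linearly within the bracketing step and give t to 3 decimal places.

t=0.000: state=(0.900, -1.170)
step 1 (dt=0.01): k1=(-1.170, -2.701), k2=(-1.184, -2.680), k3=(-1.183, -2.680), k4=(-1.197, -2.659); state += dt/6·(k1+2k2+2k3+k4)
t=0.010: state=(0.888, -1.197)
t=0.020: state=(0.876, -1.223)
t=0.030: state=(0.864, -1.249)
continuing one RK4 step at a time; state shown every 25 steps (Δt=0.25):
t=0.250: state=(0.536, -1.687)
t=0.500: state=(0.090, -1.800)
t=0.650: state=(-0.171, -1.654)
next step: t=0.660: state=(-0.187, -1.639) — theta has crossed -0.18
linear interpolation between t=0.650 (-0.17060) and t=0.660 (-0.18707) → t≈0.656

t = 0.656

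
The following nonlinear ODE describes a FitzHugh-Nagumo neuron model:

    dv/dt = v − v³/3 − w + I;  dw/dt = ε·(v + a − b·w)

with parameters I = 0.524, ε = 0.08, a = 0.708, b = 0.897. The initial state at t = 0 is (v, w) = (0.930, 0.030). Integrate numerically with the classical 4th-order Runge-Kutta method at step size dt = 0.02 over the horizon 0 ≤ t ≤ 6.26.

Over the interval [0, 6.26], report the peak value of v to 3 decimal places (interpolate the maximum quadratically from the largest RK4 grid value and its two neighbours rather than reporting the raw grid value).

max v = 1.825

t=0.000: state=(0.930, 0.030)
step 1 (dt=0.02): k1=(1.156, 0.129), k2=(1.156, 0.130), k3=(1.156, 0.130), k4=(1.156, 0.131); state += dt/6·(k1+2k2+2k3+k4)
t=0.020: state=(0.953, 0.033)
t=0.040: state=(0.976, 0.035)
t=0.060: state=(0.999, 0.038)
continuing one RK4 step at a time; state shown every 25 steps (Δt=0.5):
t=0.500: state=(1.456, 0.104)
t=1.000: state=(1.740, 0.192)
t=1.500: state=(1.820, 0.283)
t=2.000: state=(1.819, 0.373)
t=2.500: state=(1.793, 0.459)
t=3.000: state=(1.759, 0.540)
t=3.500: state=(1.723, 0.617)
t=4.000: state=(1.685, 0.690)
t=4.500: state=(1.647, 0.759)
t=5.000: state=(1.608, 0.824)
t=5.500: state=(1.569, 0.885)
t=6.000: state=(1.529, 0.943)
t=6.260: state=(1.507, 0.971)
largest grid value and its neighbours: v(1.700)=1.82527, v(1.720)=1.82528, v(1.740)=1.82523
parabola through these three points peaks at t≈1.714 with v≈1.82529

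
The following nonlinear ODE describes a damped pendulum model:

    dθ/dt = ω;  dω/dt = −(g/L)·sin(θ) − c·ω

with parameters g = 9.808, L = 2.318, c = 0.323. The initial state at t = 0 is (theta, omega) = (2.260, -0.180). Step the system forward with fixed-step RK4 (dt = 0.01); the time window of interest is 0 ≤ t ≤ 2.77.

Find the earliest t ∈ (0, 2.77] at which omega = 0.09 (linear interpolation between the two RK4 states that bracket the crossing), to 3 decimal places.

t = 2.002

t=0.000: state=(2.260, -0.180)
step 1 (dt=0.01): k1=(-0.180, -3.207), k2=(-0.196, -3.205), k3=(-0.196, -3.205), k4=(-0.212, -3.202); state += dt/6·(k1+2k2+2k3+k4)
t=0.010: state=(2.258, -0.212)
t=0.020: state=(2.256, -0.244)
t=0.030: state=(2.253, -0.276)
continuing one RK4 step at a time; state shown every 10 steps (Δt=0.1):
t=0.100: state=(2.226, -0.499)
t=0.200: state=(2.160, -0.821)
t=0.300: state=(2.061, -1.152)
t=0.400: state=(1.929, -1.494)
t=0.500: state=(1.762, -1.846)
t=0.600: state=(1.560, -2.201)
t=0.700: state=(1.323, -2.543)
t=0.800: state=(1.053, -2.848)
t=0.900: state=(0.755, -3.084)
t=1.000: state=(0.439, -3.219)
t=1.100: state=(0.116, -3.230)
t=1.200: state=(-0.202, -3.108)
t=1.300: state=(-0.502, -2.865)
t=1.400: state=(-0.772, -2.526)
t=1.500: state=(-1.005, -2.123)
t=1.600: state=(-1.195, -1.684)
t=1.700: state=(-1.341, -1.233)
t=1.800: state=(-1.442, -0.784)
t=1.900: state=(-1.498, -0.344)
t=2.000: state=(-1.511, 0.082)
next step: t=2.010: state=(-1.510, 0.124) — omega has crossed 0.09
linear interpolation between t=2.000 (0.08218) and t=2.010 (0.12408) → t≈2.002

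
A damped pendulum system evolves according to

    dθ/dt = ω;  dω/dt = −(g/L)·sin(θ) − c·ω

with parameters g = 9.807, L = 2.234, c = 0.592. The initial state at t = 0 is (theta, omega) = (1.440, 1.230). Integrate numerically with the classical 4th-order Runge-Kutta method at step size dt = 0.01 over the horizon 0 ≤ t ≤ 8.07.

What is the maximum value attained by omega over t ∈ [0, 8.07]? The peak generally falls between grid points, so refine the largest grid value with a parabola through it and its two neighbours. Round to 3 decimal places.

max omega = 1.512

t=0.000: state=(1.440, 1.230)
step 1 (dt=0.01): k1=(1.230, -5.081), k2=(1.205, -5.069), k3=(1.205, -5.069), k4=(1.179, -5.057); state += dt/6·(k1+2k2+2k3+k4)
t=0.010: state=(1.452, 1.179)
t=0.020: state=(1.464, 1.129)
t=0.030: state=(1.475, 1.079)
continuing one RK4 step at a time; state shown every 50 steps (Δt=0.5):
t=0.500: state=(1.475, -0.983)
t=1.000: state=(0.588, -2.339)
t=1.500: state=(-0.514, -1.705)
t=2.000: state=(-0.922, 0.090)
t=2.500: state=(-0.514, 1.368)
t=3.000: state=(0.207, 1.259)
t=3.500: state=(0.569, 0.123)
t=4.000: state=(0.366, -0.821)
t=4.500: state=(-0.093, -0.846)
t=5.000: state=(-0.355, -0.141)
t=5.500: state=(-0.247, 0.502)
t=6.000: state=(0.045, 0.554)
t=6.500: state=(0.223, 0.116)
t=7.000: state=(0.164, -0.310)
t=7.500: state=(-0.022, -0.360)
t=8.000: state=(-0.141, -0.086)
t=8.070: state=(-0.145, -0.040)
largest grid value and its neighbours: omega(2.700)=1.51178, omega(2.710)=1.51214, omega(2.720)=1.51186
parabola through these three points peaks at t≈2.711 with omega≈1.51215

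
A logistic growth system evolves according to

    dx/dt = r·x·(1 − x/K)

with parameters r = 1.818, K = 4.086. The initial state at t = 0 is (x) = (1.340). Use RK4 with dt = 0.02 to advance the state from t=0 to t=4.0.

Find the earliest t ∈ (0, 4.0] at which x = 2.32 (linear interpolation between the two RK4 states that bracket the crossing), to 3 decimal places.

t = 0.545

t=0.000: state=(1.340)
step 1 (dt=0.02): k1=(1.637), k2=(1.647), k3=(1.647), k4=(1.657); state += dt/6·(k1+2k2+2k3+k4)
t=0.020: state=(1.373)
t=0.040: state=(1.406)
t=0.060: state=(1.440)
continuing one RK4 step at a time; state shown every 10 steps (Δt=0.2):
t=0.200: state=(1.685)
t=0.400: state=(2.053)
t=0.540: state=(2.311)
next step: t=0.560: state=(2.348) — x has crossed 2.32
linear interpolation between t=0.540 (2.31137) and t=0.560 (2.34778) → t≈0.545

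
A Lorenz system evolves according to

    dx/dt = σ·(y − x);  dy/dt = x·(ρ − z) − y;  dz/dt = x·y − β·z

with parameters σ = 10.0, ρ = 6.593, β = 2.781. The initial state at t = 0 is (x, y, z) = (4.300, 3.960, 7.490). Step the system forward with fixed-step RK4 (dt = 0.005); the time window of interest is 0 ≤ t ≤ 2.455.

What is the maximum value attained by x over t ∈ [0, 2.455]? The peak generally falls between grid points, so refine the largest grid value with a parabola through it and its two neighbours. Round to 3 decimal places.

t=0.000: state=(4.300, 3.960, 7.490)
step 1 (dt=0.005): k1=(-3.400, -7.817, -3.802), k2=(-3.510, -7.749, -3.893), k3=(-3.506, -7.748, -3.893), k4=(-3.612, -7.679, -3.983); state += dt/6·(k1+2k2+2k3+k4)
t=0.005: state=(4.282, 3.921, 7.471)
t=0.010: state=(4.264, 3.883, 7.450)
t=0.015: state=(4.244, 3.846, 7.429)
continuing one RK4 step at a time; state shown every 20 steps (Δt=0.1):
t=0.100: state=(3.837, 3.330, 6.955)
t=0.200: state=(3.383, 3.007, 6.250)
t=0.300: state=(3.108, 2.934, 5.563)
t=0.400: state=(3.029, 3.040, 5.005)
t=0.500: state=(3.117, 3.274, 4.634)
t=0.600: state=(3.330, 3.593, 4.475)
t=0.700: state=(3.626, 3.947, 4.537)
t=0.800: state=(3.951, 4.269, 4.802)
t=0.900: state=(4.238, 4.483, 5.212)
t=1.000: state=(4.420, 4.531, 5.662)
t=1.100: state=(4.454, 4.410, 6.028)
t=1.200: state=(4.345, 4.180, 6.217)
t=1.300: state=(4.147, 3.930, 6.209)
t=1.400: state=(3.933, 3.731, 6.047)
t=1.500: state=(3.759, 3.619, 5.806)
t=1.600: state=(3.658, 3.596, 5.559)
t=1.700: state=(3.635, 3.649, 5.359)
t=1.800: state=(3.681, 3.755, 5.239)
t=1.900: state=(3.775, 3.885, 5.211)
t=2.000: state=(3.892, 4.011, 5.269)
t=2.100: state=(4.004, 4.105, 5.392)
t=2.200: state=(4.087, 4.148, 5.544)
t=2.300: state=(4.123, 4.134, 5.685)
t=2.400: state=(4.110, 4.075, 5.782)
t=2.455: state=(4.085, 4.032, 5.809)
largest grid value and its neighbours: x(1.065)=4.45949, x(1.070)=4.45977, x(1.075)=4.45968
parabola through these three points peaks at t≈1.071 with x≈4.45979

max x = 4.460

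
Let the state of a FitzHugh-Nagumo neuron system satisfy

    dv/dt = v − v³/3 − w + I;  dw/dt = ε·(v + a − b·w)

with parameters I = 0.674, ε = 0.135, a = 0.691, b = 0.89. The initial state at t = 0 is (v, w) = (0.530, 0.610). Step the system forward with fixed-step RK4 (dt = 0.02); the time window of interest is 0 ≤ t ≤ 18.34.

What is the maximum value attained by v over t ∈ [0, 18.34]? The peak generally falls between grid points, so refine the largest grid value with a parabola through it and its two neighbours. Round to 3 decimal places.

max v = 1.532

t=0.000: state=(0.530, 0.610)
step 1 (dt=0.02): k1=(0.544, 0.092), k2=(0.547, 0.092), k3=(0.547, 0.092), k4=(0.550, 0.093); state += dt/6·(k1+2k2+2k3+k4)
t=0.020: state=(0.541, 0.612)
t=0.040: state=(0.552, 0.614)
t=0.060: state=(0.563, 0.616)
continuing one RK4 step at a time; state shown every 50 steps (Δt=1):
t=1.000: state=(1.150, 0.736)
t=2.000: state=(1.503, 0.915)
t=3.000: state=(1.515, 1.093)
t=4.000: state=(1.424, 1.244)
t=5.000: state=(1.305, 1.365)
t=6.000: state=(1.170, 1.456)
t=7.000: state=(1.010, 1.518)
t=8.000: state=(0.804, 1.550)
t=9.000: state=(0.485, 1.545)
t=10.000: state=(-0.168, 1.483)
t=11.000: state=(-1.411, 1.304)
t=12.000: state=(-1.871, 1.023)
t=13.000: state=(-1.816, 0.759)
t=14.000: state=(-1.715, 0.537)
t=15.000: state=(-1.611, 0.353)
t=16.000: state=(-1.507, 0.202)
t=17.000: state=(-1.401, 0.083)
t=18.000: state=(-1.292, -0.010)
t=18.340: state=(-1.254, -0.036)
largest grid value and its neighbours: v(2.480)=1.53219, v(2.500)=1.53224, v(2.520)=1.53222
parabola through these three points peaks at t≈2.504 with v≈1.53224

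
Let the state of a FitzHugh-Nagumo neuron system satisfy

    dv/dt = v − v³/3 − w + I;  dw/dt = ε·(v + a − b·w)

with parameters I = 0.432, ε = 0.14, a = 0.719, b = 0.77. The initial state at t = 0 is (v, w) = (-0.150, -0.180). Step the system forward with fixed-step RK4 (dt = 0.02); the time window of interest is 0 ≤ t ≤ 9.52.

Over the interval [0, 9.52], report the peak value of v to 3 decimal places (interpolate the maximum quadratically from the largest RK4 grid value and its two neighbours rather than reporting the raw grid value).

t=0.000: state=(-0.150, -0.180)
step 1 (dt=0.02): k1=(0.463, 0.099), k2=(0.467, 0.100), k3=(0.467, 0.100), k4=(0.470, 0.100); state += dt/6·(k1+2k2+2k3+k4)
t=0.020: state=(-0.141, -0.178)
t=0.040: state=(-0.131, -0.176)
t=0.060: state=(-0.122, -0.174)
continuing one RK4 step at a time; state shown every 25 steps (Δt=0.5):
t=0.500: state=(0.134, -0.123)
t=1.000: state=(0.549, -0.045)
t=1.500: state=(1.068, 0.062)
t=2.000: state=(1.495, 0.196)
t=2.500: state=(1.684, 0.345)
t=3.000: state=(1.715, 0.492)
t=3.500: state=(1.680, 0.631)
t=4.000: state=(1.622, 0.759)
t=4.500: state=(1.554, 0.877)
t=5.000: state=(1.481, 0.983)
t=5.500: state=(1.402, 1.079)
t=6.000: state=(1.317, 1.164)
t=6.500: state=(1.225, 1.238)
t=7.000: state=(1.122, 1.302)
t=7.500: state=(1.003, 1.356)
t=8.000: state=(0.861, 1.397)
t=8.500: state=(0.680, 1.426)
t=9.000: state=(0.429, 1.438)
t=9.500: state=(0.050, 1.429)
t=9.520: state=(0.031, 1.428)
largest grid value and its neighbours: v(2.880)=1.71584, v(2.900)=1.71592, v(2.920)=1.71588
parabola through these three points peaks at t≈2.903 with v≈1.71592

max v = 1.716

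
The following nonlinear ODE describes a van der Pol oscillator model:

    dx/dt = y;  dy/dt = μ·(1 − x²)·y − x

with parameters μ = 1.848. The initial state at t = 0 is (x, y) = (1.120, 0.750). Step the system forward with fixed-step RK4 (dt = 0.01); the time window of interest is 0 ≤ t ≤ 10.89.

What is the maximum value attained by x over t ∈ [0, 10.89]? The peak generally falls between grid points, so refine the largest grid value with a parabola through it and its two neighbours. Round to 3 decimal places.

t=0.000: state=(1.120, 0.750)
step 1 (dt=0.01): k1=(0.750, -1.473), k2=(0.743, -1.484), k3=(0.743, -1.484), k4=(0.735, -1.496); state += dt/6·(k1+2k2+2k3+k4)
t=0.010: state=(1.127, 0.735)
t=0.020: state=(1.135, 0.720)
t=0.030: state=(1.142, 0.705)
continuing one RK4 step at a time; state shown every 50 steps (Δt=0.5):
t=0.500: state=(1.296, -0.021)
t=1.000: state=(1.154, -0.512)
t=1.500: state=(0.779, -1.043)
t=2.000: state=(-0.033, -2.469)
t=2.500: state=(-1.589, -2.474)
t=3.000: state=(-1.990, 0.119)
t=3.500: state=(-1.847, 0.372)
t=4.000: state=(-1.639, 0.461)
t=4.500: state=(-1.377, 0.599)
t=5.000: state=(-1.013, 0.907)
t=5.500: state=(-0.371, 1.849)
t=6.000: state=(1.067, 3.596)
t=6.500: state=(2.008, 0.247)
t=7.000: state=(1.930, -0.330)
t=7.500: state=(1.740, -0.420)
t=8.000: state=(1.506, -0.525)
t=8.500: state=(1.199, -0.730)
t=9.000: state=(0.724, -1.272)
t=9.500: state=(-0.276, -3.021)
t=10.000: state=(-1.817, -1.634)
t=10.500: state=(-1.995, 0.226)
t=10.890: state=(-1.874, 0.365)
largest grid value and its neighbours: x(6.580)=2.01854, x(6.590)=2.01871, x(6.600)=2.01867
parabola through these three points peaks at t≈6.593 with x≈2.01872

max x = 2.019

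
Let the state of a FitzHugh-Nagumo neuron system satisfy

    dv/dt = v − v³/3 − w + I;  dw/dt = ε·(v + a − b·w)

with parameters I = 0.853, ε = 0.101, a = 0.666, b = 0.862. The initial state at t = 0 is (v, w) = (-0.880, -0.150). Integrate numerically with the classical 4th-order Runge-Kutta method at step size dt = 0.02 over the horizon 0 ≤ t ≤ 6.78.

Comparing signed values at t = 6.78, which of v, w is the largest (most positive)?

largest component: v

t=0.000: state=(-0.880, -0.150)
step 1 (dt=0.02): k1=(0.350, -0.009), k2=(0.351, -0.008), k3=(0.351, -0.008), k4=(0.352, -0.008); state += dt/6·(k1+2k2+2k3+k4)
t=0.020: state=(-0.873, -0.150)
t=0.040: state=(-0.866, -0.150)
t=0.060: state=(-0.859, -0.150)
continuing one RK4 step at a time; state shown every 25 steps (Δt=0.5):
t=0.500: state=(-0.689, -0.150)
t=1.000: state=(-0.444, -0.139)
t=1.500: state=(-0.088, -0.113)
t=2.000: state=(0.466, -0.067)
t=2.500: state=(1.209, 0.010)
t=3.000: state=(1.760, 0.117)
t=3.500: state=(1.938, 0.238)
t=4.000: state=(1.952, 0.357)
t=4.500: state=(1.925, 0.471)
t=5.000: state=(1.887, 0.578)
t=5.500: state=(1.848, 0.678)
t=6.000: state=(1.807, 0.773)
t=6.500: state=(1.767, 0.861)
t=6.780: state=(1.745, 0.908)
compare at T: v=1.745, w=0.908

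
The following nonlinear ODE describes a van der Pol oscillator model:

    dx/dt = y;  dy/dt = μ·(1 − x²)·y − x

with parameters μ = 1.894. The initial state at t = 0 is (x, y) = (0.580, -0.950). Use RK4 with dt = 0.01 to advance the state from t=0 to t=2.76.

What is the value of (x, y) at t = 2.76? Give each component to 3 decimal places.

(x, y) = (-1.405, 0.571)

t=0.000: state=(0.580, -0.950)
step 1 (dt=0.01): k1=(-0.950, -1.774), k2=(-0.959, -1.790), k3=(-0.959, -1.791), k4=(-0.968, -1.807); state += dt/6·(k1+2k2+2k3+k4)
t=0.010: state=(0.570, -0.968)
t=0.020: state=(0.561, -0.986)
t=0.030: state=(0.551, -1.005)
continuing one RK4 step at a time; state shown every 10 steps (Δt=0.1):
t=0.100: state=(0.476, -1.145)
t=0.200: state=(0.349, -1.385)
t=0.300: state=(0.197, -1.679)
t=0.400: state=(0.011, -2.036)
t=0.500: state=(-0.212, -2.444)
t=0.600: state=(-0.477, -2.850)
t=0.700: state=(-0.778, -3.128)
t=0.800: state=(-1.093, -3.104)
t=0.900: state=(-1.385, -2.679)
t=1.000: state=(-1.619, -1.970)
t=1.100: state=(-1.778, -1.230)
t=1.200: state=(-1.870, -0.642)
t=1.300: state=(-1.913, -0.243)
t=1.400: state=(-1.924, 0.004)
t=1.500: state=(-1.915, 0.153)
t=1.600: state=(-1.895, 0.243)
t=1.700: state=(-1.868, 0.300)
t=1.800: state=(-1.836, 0.338)
t=1.900: state=(-1.801, 0.366)
t=2.000: state=(-1.763, 0.388)
t=2.100: state=(-1.723, 0.409)
t=2.200: state=(-1.681, 0.429)
t=2.300: state=(-1.637, 0.449)
t=2.400: state=(-1.591, 0.471)
t=2.500: state=(-1.543, 0.494)
t=2.600: state=(-1.492, 0.521)
t=2.700: state=(-1.439, 0.551)
t=2.760: state=(-1.405, 0.571)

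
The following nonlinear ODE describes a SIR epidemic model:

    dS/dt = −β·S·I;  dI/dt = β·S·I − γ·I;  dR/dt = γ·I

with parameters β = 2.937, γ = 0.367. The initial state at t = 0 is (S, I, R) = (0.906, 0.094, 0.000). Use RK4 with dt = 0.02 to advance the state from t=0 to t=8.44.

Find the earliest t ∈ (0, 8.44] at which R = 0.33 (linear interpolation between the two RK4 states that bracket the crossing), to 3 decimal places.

t = 2.049

t=0.000: state=(0.906, 0.094, 0.000)
step 1 (dt=0.02): k1=(-0.250, 0.216, 0.034), k2=(-0.255, 0.220, 0.035), k3=(-0.255, 0.220, 0.035), k4=(-0.260, 0.224, 0.036); state += dt/6·(k1+2k2+2k3+k4)
t=0.020: state=(0.901, 0.098, 0.001)
t=0.040: state=(0.896, 0.103, 0.001)
t=0.060: state=(0.890, 0.108, 0.002)
continuing one RK4 step at a time; state shown every 25 steps (Δt=0.5):
t=0.500: state=(0.709, 0.261, 0.031)
t=1.000: state=(0.406, 0.494, 0.100)
t=1.500: state=(0.176, 0.619, 0.205)
t=2.000: state=(0.070, 0.610, 0.319)
t=2.040: state=(0.066, 0.606, 0.328)
next step: t=2.060: state=(0.063, 0.604, 0.332) — R has crossed 0.33
linear interpolation between t=2.040 (0.32801) and t=2.060 (0.33245) → t≈2.049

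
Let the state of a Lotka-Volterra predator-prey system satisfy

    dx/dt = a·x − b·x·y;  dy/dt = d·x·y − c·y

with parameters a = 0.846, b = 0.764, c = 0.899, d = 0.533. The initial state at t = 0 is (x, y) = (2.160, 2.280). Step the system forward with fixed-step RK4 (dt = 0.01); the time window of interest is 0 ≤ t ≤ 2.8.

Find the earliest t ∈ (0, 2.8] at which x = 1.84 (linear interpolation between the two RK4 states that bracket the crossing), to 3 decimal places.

t = 0.173

t=0.000: state=(2.160, 2.280)
step 1 (dt=0.01): k1=(-1.935, 0.575), k2=(-1.931, 0.564), k3=(-1.931, 0.564), k4=(-1.927, 0.553); state += dt/6·(k1+2k2+2k3+k4)
t=0.010: state=(2.141, 2.286)
t=0.020: state=(2.121, 2.291)
t=0.030: state=(2.102, 2.296)
continuing one RK4 step at a time; state shown every 10 steps (Δt=0.1):
t=0.100: state=(1.971, 2.326)
t=0.170: state=(1.846, 2.346)
next step: t=0.180: state=(1.828, 2.348) — x has crossed 1.84
linear interpolation between t=0.170 (1.84567) and t=0.180 (1.82828) → t≈0.173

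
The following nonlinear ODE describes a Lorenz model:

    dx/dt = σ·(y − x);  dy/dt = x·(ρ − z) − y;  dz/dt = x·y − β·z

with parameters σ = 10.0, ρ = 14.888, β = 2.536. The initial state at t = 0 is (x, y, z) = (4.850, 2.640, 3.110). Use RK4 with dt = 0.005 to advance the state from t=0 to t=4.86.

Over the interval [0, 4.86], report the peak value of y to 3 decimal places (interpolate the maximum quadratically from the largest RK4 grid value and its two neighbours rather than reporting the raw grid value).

max y = 12.700

t=0.000: state=(4.850, 2.640, 3.110)
step 1 (dt=0.005): k1=(-22.100, 54.483, 4.917), k2=(-20.185, 53.637, 5.393), k3=(-20.254, 53.690, 5.393), k4=(-18.403, 52.894, 5.856); state += dt/6·(k1+2k2+2k3+k4)
t=0.005: state=(4.749, 2.908, 3.137)
t=0.010: state=(4.666, 3.169, 3.168)
t=0.015: state=(4.599, 3.424, 3.204)
continuing one RK4 step at a time; state shown every 40 steps (Δt=0.2):
t=0.200: state=(8.278, 11.788, 9.441)
t=0.400: state=(8.911, 4.883, 21.547)
t=0.600: state=(2.024, 0.384, 14.331)
t=0.800: state=(0.926, 1.019, 8.745)
t=1.000: state=(1.828, 2.698, 5.645)
t=1.200: state=(5.111, 7.722, 6.233)
t=1.400: state=(10.173, 10.635, 17.644)
t=1.600: state=(4.969, 1.767, 17.832)
t=1.800: state=(1.790, 1.462, 11.304)
t=2.000: state=(2.383, 3.232, 7.507)
t=2.200: state=(5.503, 7.841, 7.976)
t=2.400: state=(9.433, 9.509, 17.316)
t=2.600: state=(5.152, 2.588, 17.138)
t=2.800: state=(2.590, 2.411, 11.471)
t=3.000: state=(3.612, 4.767, 8.546)
t=3.200: state=(7.078, 9.083, 11.299)
t=3.400: state=(8.174, 6.655, 18.121)
t=3.600: state=(4.266, 2.888, 14.918)
t=3.800: state=(3.427, 3.807, 10.729)
t=4.000: state=(5.394, 6.899, 10.147)
t=4.200: state=(8.047, 8.482, 15.288)
t=4.400: state=(6.109, 4.429, 16.610)
t=4.600: state=(3.989, 3.707, 12.765)
t=4.800: state=(4.735, 5.668, 10.746)
t=4.860: state=(5.370, 6.536, 10.948)
largest grid value and its neighbours: y(0.245)=12.69104, y(0.250)=12.69997, y(0.255)=12.68717
parabola through these three points peaks at t≈0.250 with y≈12.70005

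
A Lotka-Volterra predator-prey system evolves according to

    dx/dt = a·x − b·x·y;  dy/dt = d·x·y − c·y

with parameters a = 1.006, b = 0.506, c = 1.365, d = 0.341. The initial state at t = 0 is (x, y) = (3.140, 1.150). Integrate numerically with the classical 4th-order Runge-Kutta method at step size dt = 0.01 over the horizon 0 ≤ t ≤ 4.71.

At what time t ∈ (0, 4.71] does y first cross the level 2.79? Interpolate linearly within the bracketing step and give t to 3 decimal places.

t = 2.389

t=0.000: state=(3.140, 1.150)
step 1 (dt=0.01): k1=(1.332, -0.338), k2=(1.337, -0.335), k3=(1.337, -0.335), k4=(1.343, -0.332); state += dt/6·(k1+2k2+2k3+k4)
t=0.010: state=(3.153, 1.147)
t=0.020: state=(3.167, 1.143)
t=0.030: state=(3.180, 1.140)
continuing one RK4 step at a time; state shown every 20 steps (Δt=0.2):
t=0.200: state=(3.428, 1.095)
t=0.400: state=(3.759, 1.064)
t=0.600: state=(4.129, 1.060)
t=0.800: state=(4.532, 1.084)
t=1.000: state=(4.954, 1.140)
t=1.200: state=(5.374, 1.234)
t=1.400: state=(5.762, 1.373)
t=1.600: state=(6.076, 1.566)
t=1.800: state=(6.264, 1.817)
t=2.000: state=(6.279, 2.123)
t=2.200: state=(6.088, 2.466)
t=2.380: state=(5.746, 2.776)
next step: t=2.390: state=(5.723, 2.792) — y has crossed 2.79
linear interpolation between t=2.380 (2.77564) and t=2.390 (2.79208) → t≈2.389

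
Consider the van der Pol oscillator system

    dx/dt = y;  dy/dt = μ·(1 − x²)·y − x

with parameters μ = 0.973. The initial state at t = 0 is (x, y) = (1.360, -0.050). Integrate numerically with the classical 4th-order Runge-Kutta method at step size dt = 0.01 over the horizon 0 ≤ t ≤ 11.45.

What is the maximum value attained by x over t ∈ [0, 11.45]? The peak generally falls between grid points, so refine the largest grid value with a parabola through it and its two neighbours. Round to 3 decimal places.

max x = 2.005

t=0.000: state=(1.360, -0.050)
step 1 (dt=0.01): k1=(-0.050, -1.319), k2=(-0.057, -1.313), k3=(-0.057, -1.313), k4=(-0.063, -1.307); state += dt/6·(k1+2k2+2k3+k4)
t=0.010: state=(1.359, -0.063)
t=0.020: state=(1.359, -0.076)
t=0.030: state=(1.358, -0.089)
continuing one RK4 step at a time; state shown every 50 steps (Δt=0.5):
t=0.500: state=(1.191, -0.595)
t=1.000: state=(0.771, -1.106)
t=1.500: state=(0.037, -1.890)
t=2.000: state=(-1.084, -2.316)
t=2.500: state=(-1.859, -0.628)
t=3.000: state=(-1.874, 0.363)
t=3.500: state=(-1.600, 0.699)
t=4.000: state=(-1.178, 1.012)
t=4.500: state=(-0.544, 1.593)
t=5.000: state=(0.491, 2.543)
t=5.500: state=(1.678, 1.643)
t=6.000: state=(2.004, -0.073)
t=6.500: state=(1.820, -0.563)
t=7.000: state=(1.475, -0.814)
t=7.500: state=(0.986, -1.183)
t=8.000: state=(0.229, -1.932)
t=8.500: state=(-0.966, -2.630)
t=9.000: state=(-1.905, -0.836)
t=9.500: state=(-1.968, 0.326)
t=10.000: state=(-1.712, 0.655)
t=10.500: state=(-1.321, 0.921)
t=11.000: state=(-0.758, 1.391)
t=11.450: state=(0.036, 2.198)
largest grid value and its neighbours: x(5.950)=2.00484, x(5.960)=2.00497, x(5.970)=2.00490
parabola through these three points peaks at t≈5.962 with x≈2.00497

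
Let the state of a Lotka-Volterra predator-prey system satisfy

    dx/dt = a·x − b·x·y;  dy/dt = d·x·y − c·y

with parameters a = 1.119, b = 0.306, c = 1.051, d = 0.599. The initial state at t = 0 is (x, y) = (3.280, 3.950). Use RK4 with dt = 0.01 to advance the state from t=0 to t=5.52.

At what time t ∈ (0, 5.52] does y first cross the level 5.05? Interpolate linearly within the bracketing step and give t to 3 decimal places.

t=0.000: state=(3.280, 3.950)
step 1 (dt=0.01): k1=(-0.294, 3.609), k2=(-0.312, 3.622), k3=(-0.312, 3.622), k4=(-0.330, 3.635); state += dt/6·(k1+2k2+2k3+k4)
t=0.010: state=(3.277, 3.986)
t=0.020: state=(3.273, 4.023)
t=0.030: state=(3.270, 4.059)
continuing one RK4 step at a time; state shown every 20 steps (Δt=0.2):
t=0.200: state=(3.149, 4.712)
t=0.280: state=(3.056, 5.026)
next step: t=0.290: state=(3.043, 5.066) — y has crossed 5.05
linear interpolation between t=0.280 (5.02642) and t=0.290 (5.06558) → t≈0.286

t = 0.286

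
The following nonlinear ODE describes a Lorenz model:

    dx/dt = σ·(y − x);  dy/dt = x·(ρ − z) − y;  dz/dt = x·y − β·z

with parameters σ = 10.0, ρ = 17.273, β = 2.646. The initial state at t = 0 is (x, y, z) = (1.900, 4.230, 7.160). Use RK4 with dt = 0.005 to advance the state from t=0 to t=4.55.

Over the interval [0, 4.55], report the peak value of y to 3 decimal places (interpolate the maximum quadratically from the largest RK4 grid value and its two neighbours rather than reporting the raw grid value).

t=0.000: state=(1.900, 4.230, 7.160)
step 1 (dt=0.005): k1=(23.300, 14.985, -10.908), k2=(23.092, 15.590, -10.516), k3=(23.112, 15.581, -10.518), k4=(22.923, 16.181, -10.123); state += dt/6·(k1+2k2+2k3+k4)
t=0.005: state=(2.016, 4.308, 7.107)
t=0.010: state=(2.129, 4.392, 7.059)
t=0.015: state=(2.242, 4.481, 7.014)
continuing one RK4 step at a time; state shown every 40 steps (Δt=0.2):
t=0.200: state=(7.407, 11.088, 10.060)
t=0.400: state=(10.252, 7.121, 23.776)
t=0.600: state=(2.955, 0.929, 16.784)
t=0.800: state=(1.772, 2.126, 10.306)
t=1.000: state=(3.957, 5.964, 7.792)
t=1.200: state=(9.755, 12.435, 15.783)
t=1.400: state=(7.297, 3.328, 21.925)
t=1.600: state=(2.448, 1.734, 14.130)
t=1.800: state=(2.973, 4.065, 9.402)
t=2.000: state=(7.064, 9.990, 11.172)
t=2.200: state=(9.810, 7.908, 22.024)
t=2.400: state=(4.050, 2.105, 17.245)
t=2.600: state=(2.969, 3.503, 11.391)
t=2.800: state=(5.785, 8.075, 10.601)
t=3.000: state=(9.771, 9.918, 19.525)
t=3.200: state=(5.592, 3.106, 18.980)
t=3.400: state=(3.377, 3.494, 12.981)
t=3.600: state=(5.384, 7.216, 11.170)
t=3.800: state=(9.162, 10.001, 17.859)
t=4.000: state=(6.480, 4.130, 19.473)
t=4.200: state=(3.891, 3.754, 14.021)
t=4.400: state=(5.397, 6.931, 11.949)
t=4.550: state=(8.037, 9.621, 15.307)
largest grid value and its neighbours: y(0.275)=13.10434, y(0.280)=13.10643, y(0.285)=13.08604
parabola through these three points peaks at t≈0.278 with y≈13.10829

max y = 13.108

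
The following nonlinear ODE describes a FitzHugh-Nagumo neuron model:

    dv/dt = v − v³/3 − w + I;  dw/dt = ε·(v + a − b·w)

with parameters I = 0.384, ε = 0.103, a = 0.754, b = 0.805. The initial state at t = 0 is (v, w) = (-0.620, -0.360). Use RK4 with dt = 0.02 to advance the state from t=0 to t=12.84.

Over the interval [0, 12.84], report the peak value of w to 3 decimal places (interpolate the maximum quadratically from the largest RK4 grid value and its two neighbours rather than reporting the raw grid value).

t=0.000: state=(-0.620, -0.360)
step 1 (dt=0.02): k1=(0.203, 0.044), k2=(0.204, 0.044), k3=(0.204, 0.044), k4=(0.205, 0.044); state += dt/6·(k1+2k2+2k3+k4)
t=0.020: state=(-0.616, -0.359)
t=0.040: state=(-0.612, -0.358)
t=0.060: state=(-0.608, -0.357)
continuing one RK4 step at a time; state shown every 25 steps (Δt=0.5):
t=0.500: state=(-0.506, -0.336)
t=1.000: state=(-0.357, -0.306)
t=1.500: state=(-0.146, -0.269)
t=2.000: state=(0.168, -0.220)
t=2.500: state=(0.635, -0.153)
t=3.000: state=(1.199, -0.062)
t=3.500: state=(1.613, 0.050)
t=4.000: state=(1.770, 0.173)
t=4.500: state=(1.789, 0.294)
t=5.000: state=(1.759, 0.409)
t=5.500: state=(1.714, 0.518)
t=6.000: state=(1.662, 0.621)
t=6.500: state=(1.608, 0.716)
t=7.000: state=(1.552, 0.805)
t=7.500: state=(1.493, 0.887)
t=8.000: state=(1.432, 0.963)
t=8.500: state=(1.368, 1.032)
t=9.000: state=(1.299, 1.096)
t=9.500: state=(1.224, 1.153)
t=10.000: state=(1.142, 1.204)
t=10.500: state=(1.049, 1.248)
t=11.000: state=(0.940, 1.286)
t=11.500: state=(0.806, 1.316)
t=12.000: state=(0.633, 1.337)
t=12.500: state=(0.388, 1.347)
t=12.840: state=(0.152, 1.345)
largest grid value and its neighbours: w(12.580)=1.34689, w(12.600)=1.34689, w(12.620)=1.34687
parabola through these three points peaks at t≈12.593 with w≈1.34689

max w = 1.347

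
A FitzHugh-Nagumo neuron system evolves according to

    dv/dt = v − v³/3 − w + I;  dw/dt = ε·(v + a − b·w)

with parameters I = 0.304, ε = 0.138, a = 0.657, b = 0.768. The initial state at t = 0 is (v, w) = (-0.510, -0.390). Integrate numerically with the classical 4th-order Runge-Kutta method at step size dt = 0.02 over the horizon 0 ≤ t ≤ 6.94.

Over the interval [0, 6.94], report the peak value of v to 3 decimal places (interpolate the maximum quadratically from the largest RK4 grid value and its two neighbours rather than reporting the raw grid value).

t=0.000: state=(-0.510, -0.390)
step 1 (dt=0.02): k1=(0.228, 0.062), k2=(0.229, 0.062), k3=(0.229, 0.062), k4=(0.230, 0.062); state += dt/6·(k1+2k2+2k3+k4)
t=0.020: state=(-0.505, -0.389)
t=0.040: state=(-0.501, -0.388)
t=0.060: state=(-0.496, -0.386)
continuing one RK4 step at a time; state shown every 25 steps (Δt=0.5):
t=0.500: state=(-0.380, -0.356)
t=1.000: state=(-0.204, -0.313)
t=1.500: state=(0.049, -0.259)
t=2.000: state=(0.422, -0.186)
t=2.500: state=(0.920, -0.087)
t=3.000: state=(1.392, 0.040)
t=3.500: state=(1.646, 0.186)
t=4.000: state=(1.709, 0.334)
t=4.500: state=(1.688, 0.475)
t=5.000: state=(1.634, 0.606)
t=5.500: state=(1.568, 0.727)
t=6.000: state=(1.495, 0.836)
t=6.500: state=(1.417, 0.935)
t=6.940: state=(1.343, 1.013)
largest grid value and its neighbours: v(4.020)=1.70967, v(4.040)=1.70977, v(4.060)=1.70977
parabola through these three points peaks at t≈4.048 with v≈1.70979

max v = 1.710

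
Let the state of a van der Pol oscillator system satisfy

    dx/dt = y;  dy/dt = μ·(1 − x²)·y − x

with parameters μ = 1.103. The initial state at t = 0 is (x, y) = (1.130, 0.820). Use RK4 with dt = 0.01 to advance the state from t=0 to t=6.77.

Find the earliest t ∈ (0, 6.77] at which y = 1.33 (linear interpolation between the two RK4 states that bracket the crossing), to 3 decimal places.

t=0.000: state=(1.130, 0.820)
step 1 (dt=0.01): k1=(0.820, -1.380), k2=(0.813, -1.391), k3=(0.813, -1.391), k4=(0.806, -1.401); state += dt/6·(k1+2k2+2k3+k4)
t=0.010: state=(1.138, 0.806)
t=0.020: state=(1.146, 0.792)
t=0.030: state=(1.154, 0.778)
continuing one RK4 step at a time; state shown every 25 steps (Δt=0.25):
t=0.250: state=(1.288, 0.435)
t=0.500: state=(1.348, 0.055)
t=0.750: state=(1.321, -0.258)
t=1.000: state=(1.224, -0.511)
t=1.250: state=(1.067, -0.744)
t=1.500: state=(0.850, -1.003)
t=1.750: state=(0.559, -1.340)
t=2.000: state=(0.169, -1.802)
t=2.250: state=(-0.349, -2.336)
t=2.500: state=(-0.972, -2.538)
t=2.750: state=(-1.539, -1.844)
t=3.000: state=(-1.859, -0.743)
t=3.250: state=(-1.944, -0.018)
t=3.500: state=(-1.900, 0.332)
t=3.750: state=(-1.793, 0.509)
t=4.000: state=(-1.650, 0.631)
t=4.250: state=(-1.478, 0.748)
t=4.500: state=(-1.274, 0.891)
t=4.750: state=(-1.028, 1.090)
t=4.950: state=(-0.788, 1.318)
next step: t=4.960: state=(-0.775, 1.331) — y has crossed 1.33
linear interpolation between t=4.950 (1.31764) and t=4.960 (1.33114) → t≈4.959

t = 4.959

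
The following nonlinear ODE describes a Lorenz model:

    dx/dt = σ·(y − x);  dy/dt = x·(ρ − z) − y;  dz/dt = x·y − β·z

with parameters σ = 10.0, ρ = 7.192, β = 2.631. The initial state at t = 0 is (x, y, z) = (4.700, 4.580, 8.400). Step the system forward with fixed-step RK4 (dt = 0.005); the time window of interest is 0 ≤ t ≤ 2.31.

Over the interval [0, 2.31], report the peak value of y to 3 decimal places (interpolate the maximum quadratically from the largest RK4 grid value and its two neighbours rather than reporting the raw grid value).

max y = 4.771

t=0.000: state=(4.700, 4.580, 8.400)
step 1 (dt=0.005): k1=(-1.200, -10.258, -0.574), k2=(-1.426, -10.222, -0.705), k3=(-1.420, -10.219, -0.706), k4=(-1.640, -10.181, -0.837); state += dt/6·(k1+2k2+2k3+k4)
t=0.005: state=(4.693, 4.529, 8.396)
t=0.010: state=(4.684, 4.478, 8.392)
t=0.015: state=(4.672, 4.428, 8.385)
continuing one RK4 step at a time; state shown every 20 steps (Δt=0.1):
t=0.100: state=(4.276, 3.674, 8.082)
t=0.200: state=(3.670, 3.113, 7.380)
t=0.300: state=(3.220, 2.887, 6.566)
t=0.400: state=(3.007, 2.909, 5.829)
t=0.500: state=(3.010, 3.106, 5.270)
t=0.600: state=(3.185, 3.431, 4.938)
t=0.700: state=(3.487, 3.838, 4.864)
t=0.800: state=(3.866, 4.260, 5.054)
t=0.900: state=(4.248, 4.603, 5.478)
t=1.000: state=(4.544, 4.766, 6.038)
t=1.100: state=(4.671, 4.696, 6.573)
t=1.200: state=(4.598, 4.436, 6.921)
t=1.300: state=(4.373, 4.102, 7.003)
t=1.400: state=(4.091, 3.813, 6.849)
t=1.500: state=(3.842, 3.632, 6.555)
t=1.600: state=(3.682, 3.574, 6.223)
t=1.700: state=(3.627, 3.623, 5.934)
t=1.800: state=(3.668, 3.751, 5.741)
t=1.900: state=(3.783, 3.925, 5.670)
t=2.000: state=(3.939, 4.104, 5.724)
t=2.100: state=(4.099, 4.247, 5.880)
t=2.200: state=(4.224, 4.321, 6.093)
t=2.300: state=(4.286, 4.311, 6.304)
t=2.310: state=(4.288, 4.305, 6.322)
largest grid value and its neighbours: y(1.015)=4.77056, y(1.020)=4.77084, y(1.025)=4.77052
parabola through these three points peaks at t≈1.020 with y≈4.77085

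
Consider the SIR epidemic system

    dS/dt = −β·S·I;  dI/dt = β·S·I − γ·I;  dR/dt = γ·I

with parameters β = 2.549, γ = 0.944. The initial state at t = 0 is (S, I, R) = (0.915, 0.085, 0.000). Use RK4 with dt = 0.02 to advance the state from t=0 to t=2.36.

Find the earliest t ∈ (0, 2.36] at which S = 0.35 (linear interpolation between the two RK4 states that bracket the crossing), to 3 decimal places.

t = 1.782

t=0.000: state=(0.915, 0.085, 0.000)
step 1 (dt=0.02): k1=(-0.198, 0.118, 0.080), k2=(-0.201, 0.119, 0.081), k3=(-0.201, 0.119, 0.081), k4=(-0.203, 0.120, 0.082); state += dt/6·(k1+2k2+2k3+k4)
t=0.020: state=(0.911, 0.087, 0.002)
t=0.040: state=(0.907, 0.090, 0.003)
t=0.060: state=(0.903, 0.092, 0.005)
continuing one RK4 step at a time; state shown every 5 steps (Δt=0.1):
t=0.100: state=(0.894, 0.097, 0.009)
t=0.200: state=(0.871, 0.111, 0.018)
t=0.300: state=(0.845, 0.126, 0.030)
t=0.400: state=(0.816, 0.141, 0.042)
t=0.500: state=(0.786, 0.158, 0.056)
t=0.600: state=(0.753, 0.175, 0.072)
t=0.700: state=(0.719, 0.192, 0.089)
t=0.800: state=(0.683, 0.209, 0.108)
t=0.900: state=(0.647, 0.225, 0.129)
t=1.000: state=(0.609, 0.240, 0.151)
t=1.100: state=(0.572, 0.254, 0.174)
t=1.200: state=(0.535, 0.266, 0.198)
t=1.300: state=(0.500, 0.276, 0.224)
t=1.400: state=(0.465, 0.284, 0.251)
t=1.500: state=(0.432, 0.290, 0.278)
t=1.600: state=(0.401, 0.293, 0.305)
t=1.700: state=(0.372, 0.295, 0.333)
t=1.780: state=(0.351, 0.294, 0.355)
next step: t=1.800: state=(0.345, 0.294, 0.361) — S has crossed 0.35
linear interpolation between t=1.780 (0.35057) and t=1.800 (0.34535) → t≈1.782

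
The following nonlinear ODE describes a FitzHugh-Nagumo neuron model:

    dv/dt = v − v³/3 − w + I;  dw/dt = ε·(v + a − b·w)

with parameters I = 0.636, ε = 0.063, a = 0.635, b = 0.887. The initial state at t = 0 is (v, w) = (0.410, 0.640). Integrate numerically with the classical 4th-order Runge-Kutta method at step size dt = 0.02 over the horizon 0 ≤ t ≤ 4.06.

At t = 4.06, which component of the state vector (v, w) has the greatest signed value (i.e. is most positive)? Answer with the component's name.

t=0.000: state=(0.410, 0.640)
step 1 (dt=0.02): k1=(0.383, 0.030), k2=(0.386, 0.030), k3=(0.386, 0.030), k4=(0.389, 0.031); state += dt/6·(k1+2k2+2k3+k4)
t=0.020: state=(0.418, 0.641)
t=0.040: state=(0.426, 0.641)
t=0.060: state=(0.434, 0.642)
continuing one RK4 step at a time; state shown every 10 steps (Δt=0.2):
t=0.200: state=(0.492, 0.646)
t=0.400: state=(0.587, 0.654)
t=0.600: state=(0.693, 0.663)
t=0.800: state=(0.808, 0.673)
t=1.000: state=(0.929, 0.684)
t=1.200: state=(1.052, 0.697)
t=1.400: state=(1.169, 0.711)
t=1.600: state=(1.275, 0.726)
t=1.800: state=(1.365, 0.743)
t=2.000: state=(1.438, 0.760)
t=2.200: state=(1.494, 0.778)
t=2.400: state=(1.535, 0.796)
t=2.600: state=(1.563, 0.815)
t=2.800: state=(1.581, 0.833)
t=3.000: state=(1.590, 0.852)
t=3.200: state=(1.595, 0.870)
t=3.400: state=(1.594, 0.889)
t=3.600: state=(1.591, 0.907)
t=3.800: state=(1.586, 0.924)
t=4.000: state=(1.579, 0.942)
t=4.060: state=(1.576, 0.947)
compare at T: v=1.576, w=0.947

largest component: v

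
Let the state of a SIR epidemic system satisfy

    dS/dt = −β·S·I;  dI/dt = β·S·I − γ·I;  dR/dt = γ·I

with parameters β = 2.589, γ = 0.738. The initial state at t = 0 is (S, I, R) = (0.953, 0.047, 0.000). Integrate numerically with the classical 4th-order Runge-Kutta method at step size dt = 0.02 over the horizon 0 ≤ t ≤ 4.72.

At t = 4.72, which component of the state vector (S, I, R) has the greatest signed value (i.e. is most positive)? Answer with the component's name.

t=0.000: state=(0.953, 0.047, 0.000)
step 1 (dt=0.02): k1=(-0.116, 0.081, 0.035), k2=(-0.118, 0.083, 0.035), k3=(-0.118, 0.083, 0.035), k4=(-0.120, 0.084, 0.036); state += dt/6·(k1+2k2+2k3+k4)
t=0.020: state=(0.951, 0.049, 0.001)
t=0.040: state=(0.948, 0.050, 0.001)
t=0.060: state=(0.946, 0.052, 0.002)
continuing one RK4 step at a time; state shown every 10 steps (Δt=0.2):
t=0.200: state=(0.926, 0.066, 0.008)
t=0.400: state=(0.889, 0.091, 0.020)
t=0.600: state=(0.841, 0.123, 0.036)
t=0.800: state=(0.782, 0.162, 0.056)
t=1.000: state=(0.711, 0.206, 0.084)
t=1.200: state=(0.632, 0.251, 0.117)
t=1.400: state=(0.548, 0.294, 0.157)
t=1.600: state=(0.466, 0.330, 0.204)
t=1.800: state=(0.390, 0.355, 0.254)
t=2.000: state=(0.324, 0.369, 0.308)
t=2.200: state=(0.267, 0.370, 0.363)
t=2.400: state=(0.221, 0.362, 0.417)
t=2.600: state=(0.184, 0.347, 0.469)
t=2.800: state=(0.154, 0.327, 0.519)
t=3.000: state=(0.131, 0.303, 0.565)
t=3.200: state=(0.113, 0.279, 0.608)
t=3.400: state=(0.098, 0.254, 0.648)
t=3.600: state=(0.087, 0.230, 0.683)
t=3.800: state=(0.077, 0.207, 0.716)
t=4.000: state=(0.070, 0.185, 0.745)
t=4.200: state=(0.064, 0.166, 0.771)
t=4.400: state=(0.059, 0.148, 0.794)
t=4.600: state=(0.055, 0.131, 0.814)
t=4.720: state=(0.053, 0.122, 0.825)
compare at T: S=0.053, I=0.122, R=0.825

largest component: R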